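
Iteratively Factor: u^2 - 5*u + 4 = (u - 4)*(u - 1)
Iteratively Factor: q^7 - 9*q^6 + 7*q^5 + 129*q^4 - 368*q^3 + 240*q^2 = (q)*(q^6 - 9*q^5 + 7*q^4 + 129*q^3 - 368*q^2 + 240*q) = q*(q - 4)*(q^5 - 5*q^4 - 13*q^3 + 77*q^2 - 60*q) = q*(q - 4)*(q - 3)*(q^4 - 2*q^3 - 19*q^2 + 20*q) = q^2*(q - 4)*(q - 3)*(q^3 - 2*q^2 - 19*q + 20) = q^2*(q - 4)*(q - 3)*(q - 1)*(q^2 - q - 20) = q^2*(q - 5)*(q - 4)*(q - 3)*(q - 1)*(q + 4)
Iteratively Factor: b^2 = (b)*(b)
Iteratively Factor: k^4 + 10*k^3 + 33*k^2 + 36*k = (k + 3)*(k^3 + 7*k^2 + 12*k) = k*(k + 3)*(k^2 + 7*k + 12) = k*(k + 3)*(k + 4)*(k + 3)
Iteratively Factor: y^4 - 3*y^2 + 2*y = (y + 2)*(y^3 - 2*y^2 + y) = (y - 1)*(y + 2)*(y^2 - y) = y*(y - 1)*(y + 2)*(y - 1)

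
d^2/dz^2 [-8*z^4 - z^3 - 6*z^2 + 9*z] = -96*z^2 - 6*z - 12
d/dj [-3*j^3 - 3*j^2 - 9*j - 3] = -9*j^2 - 6*j - 9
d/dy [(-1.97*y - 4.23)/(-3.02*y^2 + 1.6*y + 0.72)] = (-5.9494*y^2 - 25.5492*y + 5.3496)/(9.1204*y^4 - 9.664*y^3 - 1.7888*y^2 + 2.304*y + 0.5184)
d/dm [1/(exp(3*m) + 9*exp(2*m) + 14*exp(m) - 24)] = (-3*exp(2*m) - 18*exp(m) - 14)*exp(m)/(exp(3*m) + 9*exp(2*m) + 14*exp(m) - 24)^2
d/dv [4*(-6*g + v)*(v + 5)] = -24*g + 8*v + 20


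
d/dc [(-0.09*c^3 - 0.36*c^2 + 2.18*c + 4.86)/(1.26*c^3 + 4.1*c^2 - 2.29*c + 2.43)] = (0.0846*c^4 - 5.0814*c^3 - 27.1405*c^2 - 41.6016*c + 16.4268)/(1.5876*c^6 + 10.332*c^5 + 11.0392*c^4 - 12.6544*c^3 + 25.1701*c^2 - 11.1294*c + 5.9049)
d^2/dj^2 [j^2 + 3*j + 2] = 2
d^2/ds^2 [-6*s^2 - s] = -12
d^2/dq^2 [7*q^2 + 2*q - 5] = 14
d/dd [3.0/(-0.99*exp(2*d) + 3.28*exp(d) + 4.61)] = (5.94*exp(d) - 9.84)*exp(d)/(-0.99*exp(2*d) + 3.28*exp(d) + 4.61)^2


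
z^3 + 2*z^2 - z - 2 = (z - 1)*(z + 1)*(z + 2)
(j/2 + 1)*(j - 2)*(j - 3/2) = j^3/2 - 3*j^2/4 - 2*j + 3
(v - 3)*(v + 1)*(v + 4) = v^3 + 2*v^2 - 11*v - 12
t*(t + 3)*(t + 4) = t^3 + 7*t^2 + 12*t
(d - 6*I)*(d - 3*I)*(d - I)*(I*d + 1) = I*d^4 + 11*d^3 - 37*I*d^2 - 45*d + 18*I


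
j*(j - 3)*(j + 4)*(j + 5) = j^4 + 6*j^3 - 7*j^2 - 60*j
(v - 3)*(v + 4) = v^2 + v - 12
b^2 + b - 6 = (b - 2)*(b + 3)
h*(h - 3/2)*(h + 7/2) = h^3 + 2*h^2 - 21*h/4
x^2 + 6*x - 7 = (x - 1)*(x + 7)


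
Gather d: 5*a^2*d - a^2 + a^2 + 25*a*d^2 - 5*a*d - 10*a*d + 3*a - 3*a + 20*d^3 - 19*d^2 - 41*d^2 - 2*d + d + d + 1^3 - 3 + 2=20*d^3 + d^2*(25*a - 60) + d*(5*a^2 - 15*a)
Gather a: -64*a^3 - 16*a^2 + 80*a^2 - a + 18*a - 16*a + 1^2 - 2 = -64*a^3 + 64*a^2 + a - 1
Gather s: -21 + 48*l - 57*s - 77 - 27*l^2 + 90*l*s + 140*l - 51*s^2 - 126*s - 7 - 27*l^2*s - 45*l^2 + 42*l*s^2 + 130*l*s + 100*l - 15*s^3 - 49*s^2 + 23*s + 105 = -72*l^2 + 288*l - 15*s^3 + s^2*(42*l - 100) + s*(-27*l^2 + 220*l - 160)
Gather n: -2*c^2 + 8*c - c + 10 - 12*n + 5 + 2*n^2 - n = -2*c^2 + 7*c + 2*n^2 - 13*n + 15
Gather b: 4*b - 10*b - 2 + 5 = 3 - 6*b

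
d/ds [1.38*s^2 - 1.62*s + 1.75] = 2.76*s - 1.62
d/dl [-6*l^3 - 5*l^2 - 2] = 2*l*(-9*l - 5)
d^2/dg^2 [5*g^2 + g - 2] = 10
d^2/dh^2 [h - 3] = 0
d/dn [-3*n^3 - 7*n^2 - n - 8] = -9*n^2 - 14*n - 1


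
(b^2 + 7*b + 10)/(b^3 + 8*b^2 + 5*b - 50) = (b + 2)/(b^2 + 3*b - 10)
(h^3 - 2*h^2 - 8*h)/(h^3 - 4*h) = (h - 4)/(h - 2)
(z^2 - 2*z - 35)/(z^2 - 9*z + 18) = (z^2 - 2*z - 35)/(z^2 - 9*z + 18)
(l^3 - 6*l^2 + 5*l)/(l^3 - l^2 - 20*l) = (l - 1)/(l + 4)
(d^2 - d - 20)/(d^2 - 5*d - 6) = (-d^2 + d + 20)/(-d^2 + 5*d + 6)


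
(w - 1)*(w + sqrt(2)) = w^2 - w + sqrt(2)*w - sqrt(2)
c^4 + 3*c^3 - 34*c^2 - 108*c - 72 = (c - 6)*(c + 1)*(c + 2)*(c + 6)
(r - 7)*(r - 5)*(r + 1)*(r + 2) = r^4 - 9*r^3 + r^2 + 81*r + 70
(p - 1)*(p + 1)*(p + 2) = p^3 + 2*p^2 - p - 2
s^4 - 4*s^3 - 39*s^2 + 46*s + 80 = (s - 8)*(s - 2)*(s + 1)*(s + 5)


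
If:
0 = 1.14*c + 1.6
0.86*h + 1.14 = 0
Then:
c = -1.40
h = -1.33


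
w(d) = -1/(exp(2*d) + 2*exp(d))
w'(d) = -(-2*exp(2*d) - 2*exp(d))/(exp(2*d) + 2*exp(d))^2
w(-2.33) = -4.90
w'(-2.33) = 5.13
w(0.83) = -0.10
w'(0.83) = 0.16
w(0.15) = -0.27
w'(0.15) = 0.37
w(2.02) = -0.01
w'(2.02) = 0.02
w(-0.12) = -0.39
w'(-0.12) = 0.51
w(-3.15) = -11.42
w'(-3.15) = 11.66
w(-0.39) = -0.55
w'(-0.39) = 0.69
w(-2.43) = -5.44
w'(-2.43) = 5.67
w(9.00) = 0.00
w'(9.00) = 0.00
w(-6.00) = -201.46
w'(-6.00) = 201.71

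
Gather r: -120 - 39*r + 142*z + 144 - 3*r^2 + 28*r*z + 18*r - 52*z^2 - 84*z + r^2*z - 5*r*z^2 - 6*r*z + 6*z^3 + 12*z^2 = r^2*(z - 3) + r*(-5*z^2 + 22*z - 21) + 6*z^3 - 40*z^2 + 58*z + 24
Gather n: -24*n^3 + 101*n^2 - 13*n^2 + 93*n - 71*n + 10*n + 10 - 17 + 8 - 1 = -24*n^3 + 88*n^2 + 32*n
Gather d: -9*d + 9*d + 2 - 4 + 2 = 0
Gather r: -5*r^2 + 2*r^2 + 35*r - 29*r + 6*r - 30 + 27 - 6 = -3*r^2 + 12*r - 9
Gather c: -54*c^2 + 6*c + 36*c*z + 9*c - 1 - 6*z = -54*c^2 + c*(36*z + 15) - 6*z - 1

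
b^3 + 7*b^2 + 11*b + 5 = (b + 1)^2*(b + 5)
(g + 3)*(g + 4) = g^2 + 7*g + 12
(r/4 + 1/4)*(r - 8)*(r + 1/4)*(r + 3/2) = r^4/4 - 21*r^3/16 - 159*r^2/32 - 133*r/32 - 3/4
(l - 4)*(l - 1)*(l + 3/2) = l^3 - 7*l^2/2 - 7*l/2 + 6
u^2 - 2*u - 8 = (u - 4)*(u + 2)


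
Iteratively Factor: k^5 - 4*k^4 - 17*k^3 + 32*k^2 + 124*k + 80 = (k + 2)*(k^4 - 6*k^3 - 5*k^2 + 42*k + 40) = (k - 5)*(k + 2)*(k^3 - k^2 - 10*k - 8) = (k - 5)*(k + 2)^2*(k^2 - 3*k - 4) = (k - 5)*(k + 1)*(k + 2)^2*(k - 4)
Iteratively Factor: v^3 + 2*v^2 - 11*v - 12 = (v + 1)*(v^2 + v - 12) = (v + 1)*(v + 4)*(v - 3)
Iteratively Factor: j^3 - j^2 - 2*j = (j + 1)*(j^2 - 2*j) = j*(j + 1)*(j - 2)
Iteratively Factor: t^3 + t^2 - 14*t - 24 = (t + 3)*(t^2 - 2*t - 8) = (t + 2)*(t + 3)*(t - 4)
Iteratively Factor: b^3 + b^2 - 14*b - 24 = (b - 4)*(b^2 + 5*b + 6) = (b - 4)*(b + 3)*(b + 2)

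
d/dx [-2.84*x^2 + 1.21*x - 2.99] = 1.21 - 5.68*x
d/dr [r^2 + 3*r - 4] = 2*r + 3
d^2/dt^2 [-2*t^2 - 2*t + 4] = -4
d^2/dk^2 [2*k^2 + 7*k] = 4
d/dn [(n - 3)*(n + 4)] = 2*n + 1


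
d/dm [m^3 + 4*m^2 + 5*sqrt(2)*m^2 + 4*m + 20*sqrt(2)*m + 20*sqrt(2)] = 3*m^2 + 8*m + 10*sqrt(2)*m + 4 + 20*sqrt(2)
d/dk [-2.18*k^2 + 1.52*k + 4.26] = 1.52 - 4.36*k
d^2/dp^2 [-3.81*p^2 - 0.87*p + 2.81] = -7.62000000000000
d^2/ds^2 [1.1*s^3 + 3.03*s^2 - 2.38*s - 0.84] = 6.6*s + 6.06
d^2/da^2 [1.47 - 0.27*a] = 0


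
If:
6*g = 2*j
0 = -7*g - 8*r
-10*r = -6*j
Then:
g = 0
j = 0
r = 0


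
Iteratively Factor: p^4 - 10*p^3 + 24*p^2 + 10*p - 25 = (p - 5)*(p^3 - 5*p^2 - p + 5) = (p - 5)*(p - 1)*(p^2 - 4*p - 5) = (p - 5)*(p - 1)*(p + 1)*(p - 5)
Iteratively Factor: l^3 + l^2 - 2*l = (l)*(l^2 + l - 2) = l*(l + 2)*(l - 1)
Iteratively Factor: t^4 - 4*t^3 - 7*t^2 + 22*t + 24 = (t + 2)*(t^3 - 6*t^2 + 5*t + 12) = (t + 1)*(t + 2)*(t^2 - 7*t + 12) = (t - 4)*(t + 1)*(t + 2)*(t - 3)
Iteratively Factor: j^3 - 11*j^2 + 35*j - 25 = (j - 5)*(j^2 - 6*j + 5) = (j - 5)^2*(j - 1)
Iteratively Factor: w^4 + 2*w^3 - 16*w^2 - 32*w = (w - 4)*(w^3 + 6*w^2 + 8*w) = w*(w - 4)*(w^2 + 6*w + 8) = w*(w - 4)*(w + 2)*(w + 4)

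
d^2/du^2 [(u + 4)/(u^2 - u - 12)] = 2*(3*(-u - 1)*(-u^2 + u + 12) - (u + 4)*(2*u - 1)^2)/(-u^2 + u + 12)^3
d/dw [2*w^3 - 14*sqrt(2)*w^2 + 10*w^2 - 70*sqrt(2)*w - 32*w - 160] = 6*w^2 - 28*sqrt(2)*w + 20*w - 70*sqrt(2) - 32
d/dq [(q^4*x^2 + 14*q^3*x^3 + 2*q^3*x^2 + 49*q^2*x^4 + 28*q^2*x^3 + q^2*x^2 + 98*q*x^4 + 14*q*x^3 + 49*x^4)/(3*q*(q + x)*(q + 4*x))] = x^2*(q^6 + 10*q^5*x + 33*q^4*x^2 - 18*q^4*x - q^4 + 112*q^3*x^3 - 180*q^3*x^2 - 28*q^3*x + 196*q^2*x^4 - 378*q^2*x^3 - 213*q^2*x^2 - 490*q*x^3 - 196*x^4)/(3*q^2*(q^4 + 10*q^3*x + 33*q^2*x^2 + 40*q*x^3 + 16*x^4))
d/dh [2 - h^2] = -2*h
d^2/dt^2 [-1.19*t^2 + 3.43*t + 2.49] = -2.38000000000000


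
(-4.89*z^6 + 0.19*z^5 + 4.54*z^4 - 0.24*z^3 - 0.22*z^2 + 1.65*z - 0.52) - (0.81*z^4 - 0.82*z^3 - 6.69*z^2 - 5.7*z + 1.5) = -4.89*z^6 + 0.19*z^5 + 3.73*z^4 + 0.58*z^3 + 6.47*z^2 + 7.35*z - 2.02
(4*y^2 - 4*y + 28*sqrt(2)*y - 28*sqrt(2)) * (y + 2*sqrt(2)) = 4*y^3 - 4*y^2 + 36*sqrt(2)*y^2 - 36*sqrt(2)*y + 112*y - 112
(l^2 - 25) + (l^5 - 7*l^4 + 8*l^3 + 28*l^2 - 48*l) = l^5 - 7*l^4 + 8*l^3 + 29*l^2 - 48*l - 25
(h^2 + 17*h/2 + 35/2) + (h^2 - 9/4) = 2*h^2 + 17*h/2 + 61/4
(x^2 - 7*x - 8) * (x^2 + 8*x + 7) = x^4 + x^3 - 57*x^2 - 113*x - 56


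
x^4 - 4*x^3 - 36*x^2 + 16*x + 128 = (x - 8)*(x - 2)*(x + 2)*(x + 4)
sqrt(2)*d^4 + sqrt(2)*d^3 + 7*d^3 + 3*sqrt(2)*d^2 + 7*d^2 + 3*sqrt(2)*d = d*(d + 1)*(d + 3*sqrt(2))*(sqrt(2)*d + 1)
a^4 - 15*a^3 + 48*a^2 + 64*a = a*(a - 8)^2*(a + 1)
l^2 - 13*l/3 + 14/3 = (l - 7/3)*(l - 2)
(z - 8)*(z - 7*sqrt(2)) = z^2 - 7*sqrt(2)*z - 8*z + 56*sqrt(2)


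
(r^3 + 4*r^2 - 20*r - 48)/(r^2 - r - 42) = (r^2 - 2*r - 8)/(r - 7)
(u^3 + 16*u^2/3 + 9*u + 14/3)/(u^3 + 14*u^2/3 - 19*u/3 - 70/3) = (3*u^2 + 10*u + 7)/(3*u^2 + 8*u - 35)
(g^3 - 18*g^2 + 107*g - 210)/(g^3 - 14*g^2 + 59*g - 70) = (g - 6)/(g - 2)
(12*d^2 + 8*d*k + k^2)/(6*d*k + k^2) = (2*d + k)/k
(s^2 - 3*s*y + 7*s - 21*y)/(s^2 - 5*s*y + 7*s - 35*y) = (-s + 3*y)/(-s + 5*y)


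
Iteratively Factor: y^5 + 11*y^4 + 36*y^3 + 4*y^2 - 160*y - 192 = (y + 2)*(y^4 + 9*y^3 + 18*y^2 - 32*y - 96) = (y - 2)*(y + 2)*(y^3 + 11*y^2 + 40*y + 48) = (y - 2)*(y + 2)*(y + 4)*(y^2 + 7*y + 12) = (y - 2)*(y + 2)*(y + 3)*(y + 4)*(y + 4)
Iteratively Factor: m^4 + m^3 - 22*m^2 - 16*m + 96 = (m - 4)*(m^3 + 5*m^2 - 2*m - 24) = (m - 4)*(m - 2)*(m^2 + 7*m + 12) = (m - 4)*(m - 2)*(m + 4)*(m + 3)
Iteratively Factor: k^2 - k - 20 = (k + 4)*(k - 5)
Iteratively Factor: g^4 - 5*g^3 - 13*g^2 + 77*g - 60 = (g - 3)*(g^3 - 2*g^2 - 19*g + 20) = (g - 3)*(g + 4)*(g^2 - 6*g + 5) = (g - 5)*(g - 3)*(g + 4)*(g - 1)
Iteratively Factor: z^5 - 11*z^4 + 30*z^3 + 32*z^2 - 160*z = (z - 4)*(z^4 - 7*z^3 + 2*z^2 + 40*z) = (z - 4)^2*(z^3 - 3*z^2 - 10*z) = z*(z - 4)^2*(z^2 - 3*z - 10) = z*(z - 4)^2*(z + 2)*(z - 5)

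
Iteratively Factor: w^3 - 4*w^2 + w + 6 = (w - 3)*(w^2 - w - 2) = (w - 3)*(w - 2)*(w + 1)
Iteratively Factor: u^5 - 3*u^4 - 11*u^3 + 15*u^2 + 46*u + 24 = (u + 1)*(u^4 - 4*u^3 - 7*u^2 + 22*u + 24) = (u + 1)*(u + 2)*(u^3 - 6*u^2 + 5*u + 12) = (u - 3)*(u + 1)*(u + 2)*(u^2 - 3*u - 4) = (u - 4)*(u - 3)*(u + 1)*(u + 2)*(u + 1)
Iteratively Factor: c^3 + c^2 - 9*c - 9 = (c - 3)*(c^2 + 4*c + 3) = (c - 3)*(c + 3)*(c + 1)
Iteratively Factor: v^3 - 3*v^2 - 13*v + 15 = (v + 3)*(v^2 - 6*v + 5) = (v - 1)*(v + 3)*(v - 5)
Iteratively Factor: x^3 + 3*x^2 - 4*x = (x)*(x^2 + 3*x - 4) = x*(x + 4)*(x - 1)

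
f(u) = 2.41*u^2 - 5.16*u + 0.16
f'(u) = 4.82*u - 5.16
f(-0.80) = 5.83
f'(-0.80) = -9.02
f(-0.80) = 5.83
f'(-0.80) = -9.02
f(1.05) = -2.60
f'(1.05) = -0.10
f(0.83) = -2.46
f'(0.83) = -1.16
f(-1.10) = 8.75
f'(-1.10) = -10.46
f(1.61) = -1.90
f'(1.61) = 2.60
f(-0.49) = 3.27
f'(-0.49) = -7.52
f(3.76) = 14.83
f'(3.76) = 12.96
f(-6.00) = 117.88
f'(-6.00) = -34.08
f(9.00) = 148.93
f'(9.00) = 38.22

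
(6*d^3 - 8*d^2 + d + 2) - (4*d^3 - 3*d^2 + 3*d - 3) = 2*d^3 - 5*d^2 - 2*d + 5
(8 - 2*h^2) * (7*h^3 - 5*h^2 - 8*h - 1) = -14*h^5 + 10*h^4 + 72*h^3 - 38*h^2 - 64*h - 8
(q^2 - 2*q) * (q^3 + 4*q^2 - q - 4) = q^5 + 2*q^4 - 9*q^3 - 2*q^2 + 8*q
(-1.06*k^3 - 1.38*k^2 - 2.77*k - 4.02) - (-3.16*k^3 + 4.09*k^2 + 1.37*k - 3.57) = 2.1*k^3 - 5.47*k^2 - 4.14*k - 0.45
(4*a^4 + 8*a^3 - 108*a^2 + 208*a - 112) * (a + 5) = 4*a^5 + 28*a^4 - 68*a^3 - 332*a^2 + 928*a - 560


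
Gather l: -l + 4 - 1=3 - l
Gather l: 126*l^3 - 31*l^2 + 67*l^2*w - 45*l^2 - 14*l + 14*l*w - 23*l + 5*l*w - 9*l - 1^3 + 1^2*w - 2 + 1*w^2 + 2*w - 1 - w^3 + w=126*l^3 + l^2*(67*w - 76) + l*(19*w - 46) - w^3 + w^2 + 4*w - 4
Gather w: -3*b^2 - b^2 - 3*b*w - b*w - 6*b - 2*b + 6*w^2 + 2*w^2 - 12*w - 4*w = -4*b^2 - 8*b + 8*w^2 + w*(-4*b - 16)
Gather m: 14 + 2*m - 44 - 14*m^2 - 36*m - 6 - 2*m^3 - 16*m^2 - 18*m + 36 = -2*m^3 - 30*m^2 - 52*m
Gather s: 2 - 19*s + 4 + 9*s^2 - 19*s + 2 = 9*s^2 - 38*s + 8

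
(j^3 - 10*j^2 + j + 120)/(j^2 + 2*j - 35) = (j^2 - 5*j - 24)/(j + 7)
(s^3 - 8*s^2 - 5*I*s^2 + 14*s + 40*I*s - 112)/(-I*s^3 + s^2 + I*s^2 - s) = (I*s^3 + s^2*(5 - 8*I) + 2*s*(-20 + 7*I) - 112*I)/(s*(s^2 + s*(-1 + I) - I))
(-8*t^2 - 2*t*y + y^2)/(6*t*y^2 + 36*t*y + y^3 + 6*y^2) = (-8*t^2 - 2*t*y + y^2)/(y*(6*t*y + 36*t + y^2 + 6*y))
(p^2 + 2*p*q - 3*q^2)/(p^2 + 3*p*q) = (p - q)/p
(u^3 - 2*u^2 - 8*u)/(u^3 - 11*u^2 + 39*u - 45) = u*(u^2 - 2*u - 8)/(u^3 - 11*u^2 + 39*u - 45)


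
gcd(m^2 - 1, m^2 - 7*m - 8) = m + 1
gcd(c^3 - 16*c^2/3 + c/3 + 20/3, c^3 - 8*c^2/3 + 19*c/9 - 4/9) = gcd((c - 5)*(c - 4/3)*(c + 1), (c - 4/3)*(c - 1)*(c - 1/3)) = c - 4/3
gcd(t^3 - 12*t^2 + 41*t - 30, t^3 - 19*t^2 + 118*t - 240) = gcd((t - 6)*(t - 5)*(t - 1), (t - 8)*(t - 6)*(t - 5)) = t^2 - 11*t + 30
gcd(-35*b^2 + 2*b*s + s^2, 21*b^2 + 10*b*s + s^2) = 7*b + s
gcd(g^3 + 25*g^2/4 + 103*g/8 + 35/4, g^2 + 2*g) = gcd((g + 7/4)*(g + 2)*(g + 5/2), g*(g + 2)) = g + 2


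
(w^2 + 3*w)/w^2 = (w + 3)/w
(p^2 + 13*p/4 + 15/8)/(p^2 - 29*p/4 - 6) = (p + 5/2)/(p - 8)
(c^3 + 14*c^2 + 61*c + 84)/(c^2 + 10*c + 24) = (c^2 + 10*c + 21)/(c + 6)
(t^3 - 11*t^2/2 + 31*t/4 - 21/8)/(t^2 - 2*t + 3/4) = t - 7/2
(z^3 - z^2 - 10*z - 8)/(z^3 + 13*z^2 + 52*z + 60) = (z^2 - 3*z - 4)/(z^2 + 11*z + 30)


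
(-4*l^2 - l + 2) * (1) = -4*l^2 - l + 2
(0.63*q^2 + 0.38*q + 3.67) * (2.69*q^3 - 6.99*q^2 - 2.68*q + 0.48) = 1.6947*q^5 - 3.3815*q^4 + 5.5277*q^3 - 26.3693*q^2 - 9.6532*q + 1.7616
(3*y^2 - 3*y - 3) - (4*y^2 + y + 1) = -y^2 - 4*y - 4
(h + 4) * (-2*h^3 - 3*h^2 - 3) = -2*h^4 - 11*h^3 - 12*h^2 - 3*h - 12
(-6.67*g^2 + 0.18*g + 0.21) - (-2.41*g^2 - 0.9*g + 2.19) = -4.26*g^2 + 1.08*g - 1.98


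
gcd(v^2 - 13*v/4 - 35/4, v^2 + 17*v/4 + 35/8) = v + 7/4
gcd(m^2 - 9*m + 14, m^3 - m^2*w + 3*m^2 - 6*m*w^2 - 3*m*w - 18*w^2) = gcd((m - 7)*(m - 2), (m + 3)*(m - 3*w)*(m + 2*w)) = 1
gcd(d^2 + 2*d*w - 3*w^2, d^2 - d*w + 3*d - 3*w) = -d + w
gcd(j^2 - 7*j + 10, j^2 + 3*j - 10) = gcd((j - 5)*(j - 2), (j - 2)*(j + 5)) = j - 2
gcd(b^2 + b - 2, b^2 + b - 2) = b^2 + b - 2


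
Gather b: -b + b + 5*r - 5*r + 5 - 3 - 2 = 0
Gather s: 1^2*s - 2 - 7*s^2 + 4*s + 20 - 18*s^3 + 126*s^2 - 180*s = -18*s^3 + 119*s^2 - 175*s + 18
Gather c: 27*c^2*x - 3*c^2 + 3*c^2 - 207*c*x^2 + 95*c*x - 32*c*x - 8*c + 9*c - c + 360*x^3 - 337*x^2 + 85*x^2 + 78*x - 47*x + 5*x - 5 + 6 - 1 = 27*c^2*x + c*(-207*x^2 + 63*x) + 360*x^3 - 252*x^2 + 36*x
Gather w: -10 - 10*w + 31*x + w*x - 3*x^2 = w*(x - 10) - 3*x^2 + 31*x - 10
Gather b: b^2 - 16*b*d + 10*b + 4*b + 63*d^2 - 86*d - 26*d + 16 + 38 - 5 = b^2 + b*(14 - 16*d) + 63*d^2 - 112*d + 49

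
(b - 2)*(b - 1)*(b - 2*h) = b^3 - 2*b^2*h - 3*b^2 + 6*b*h + 2*b - 4*h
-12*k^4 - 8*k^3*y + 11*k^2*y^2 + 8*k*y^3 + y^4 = (-k + y)*(k + y)*(2*k + y)*(6*k + y)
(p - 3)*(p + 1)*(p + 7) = p^3 + 5*p^2 - 17*p - 21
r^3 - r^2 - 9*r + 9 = (r - 3)*(r - 1)*(r + 3)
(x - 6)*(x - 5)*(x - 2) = x^3 - 13*x^2 + 52*x - 60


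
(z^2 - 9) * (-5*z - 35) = -5*z^3 - 35*z^2 + 45*z + 315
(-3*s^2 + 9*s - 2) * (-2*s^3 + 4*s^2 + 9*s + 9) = 6*s^5 - 30*s^4 + 13*s^3 + 46*s^2 + 63*s - 18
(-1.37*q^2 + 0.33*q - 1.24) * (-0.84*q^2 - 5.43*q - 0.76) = 1.1508*q^4 + 7.1619*q^3 + 0.2909*q^2 + 6.4824*q + 0.9424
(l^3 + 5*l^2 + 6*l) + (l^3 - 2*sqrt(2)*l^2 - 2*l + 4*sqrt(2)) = 2*l^3 - 2*sqrt(2)*l^2 + 5*l^2 + 4*l + 4*sqrt(2)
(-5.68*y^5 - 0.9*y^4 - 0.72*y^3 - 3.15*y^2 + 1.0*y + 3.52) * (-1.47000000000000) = 8.3496*y^5 + 1.323*y^4 + 1.0584*y^3 + 4.6305*y^2 - 1.47*y - 5.1744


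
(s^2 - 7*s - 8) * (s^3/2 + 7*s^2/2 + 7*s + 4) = s^5/2 - 43*s^3/2 - 73*s^2 - 84*s - 32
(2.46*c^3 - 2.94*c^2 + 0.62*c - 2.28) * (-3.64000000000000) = -8.9544*c^3 + 10.7016*c^2 - 2.2568*c + 8.2992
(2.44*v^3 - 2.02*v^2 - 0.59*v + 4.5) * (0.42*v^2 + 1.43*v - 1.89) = 1.0248*v^5 + 2.6408*v^4 - 7.748*v^3 + 4.8641*v^2 + 7.5501*v - 8.505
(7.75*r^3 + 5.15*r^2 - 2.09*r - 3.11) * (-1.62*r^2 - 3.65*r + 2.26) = -12.555*r^5 - 36.6305*r^4 + 2.1033*r^3 + 24.3057*r^2 + 6.6281*r - 7.0286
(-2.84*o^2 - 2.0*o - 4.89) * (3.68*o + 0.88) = -10.4512*o^3 - 9.8592*o^2 - 19.7552*o - 4.3032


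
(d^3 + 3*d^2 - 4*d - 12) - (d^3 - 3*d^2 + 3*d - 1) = 6*d^2 - 7*d - 11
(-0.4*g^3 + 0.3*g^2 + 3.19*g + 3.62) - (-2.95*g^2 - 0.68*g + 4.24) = -0.4*g^3 + 3.25*g^2 + 3.87*g - 0.62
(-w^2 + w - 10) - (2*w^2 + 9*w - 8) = -3*w^2 - 8*w - 2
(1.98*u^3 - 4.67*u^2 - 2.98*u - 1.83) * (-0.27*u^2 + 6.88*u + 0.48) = -0.5346*u^5 + 14.8833*u^4 - 30.3746*u^3 - 22.2499*u^2 - 14.0208*u - 0.8784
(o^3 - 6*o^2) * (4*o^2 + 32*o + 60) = 4*o^5 + 8*o^4 - 132*o^3 - 360*o^2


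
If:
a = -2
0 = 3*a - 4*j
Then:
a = -2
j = -3/2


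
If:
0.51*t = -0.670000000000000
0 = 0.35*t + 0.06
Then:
No Solution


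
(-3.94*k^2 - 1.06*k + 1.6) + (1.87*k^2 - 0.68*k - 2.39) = -2.07*k^2 - 1.74*k - 0.79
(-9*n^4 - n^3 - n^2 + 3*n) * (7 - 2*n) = 18*n^5 - 61*n^4 - 5*n^3 - 13*n^2 + 21*n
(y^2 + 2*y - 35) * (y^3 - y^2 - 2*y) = y^5 + y^4 - 39*y^3 + 31*y^2 + 70*y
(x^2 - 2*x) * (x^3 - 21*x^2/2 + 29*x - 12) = x^5 - 25*x^4/2 + 50*x^3 - 70*x^2 + 24*x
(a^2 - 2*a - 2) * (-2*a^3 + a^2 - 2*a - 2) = -2*a^5 + 5*a^4 + 8*a + 4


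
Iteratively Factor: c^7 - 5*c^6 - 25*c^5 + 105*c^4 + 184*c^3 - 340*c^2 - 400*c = (c - 2)*(c^6 - 3*c^5 - 31*c^4 + 43*c^3 + 270*c^2 + 200*c) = (c - 2)*(c + 1)*(c^5 - 4*c^4 - 27*c^3 + 70*c^2 + 200*c) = (c - 2)*(c + 1)*(c + 4)*(c^4 - 8*c^3 + 5*c^2 + 50*c) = (c - 2)*(c + 1)*(c + 2)*(c + 4)*(c^3 - 10*c^2 + 25*c) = (c - 5)*(c - 2)*(c + 1)*(c + 2)*(c + 4)*(c^2 - 5*c) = c*(c - 5)*(c - 2)*(c + 1)*(c + 2)*(c + 4)*(c - 5)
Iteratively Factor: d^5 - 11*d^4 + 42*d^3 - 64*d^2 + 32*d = (d - 1)*(d^4 - 10*d^3 + 32*d^2 - 32*d) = d*(d - 1)*(d^3 - 10*d^2 + 32*d - 32) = d*(d - 4)*(d - 1)*(d^2 - 6*d + 8) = d*(d - 4)^2*(d - 1)*(d - 2)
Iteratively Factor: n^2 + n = (n)*(n + 1)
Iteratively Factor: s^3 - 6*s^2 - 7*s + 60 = (s - 4)*(s^2 - 2*s - 15) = (s - 4)*(s + 3)*(s - 5)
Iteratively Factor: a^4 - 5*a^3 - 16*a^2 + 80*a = (a + 4)*(a^3 - 9*a^2 + 20*a) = (a - 4)*(a + 4)*(a^2 - 5*a) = (a - 5)*(a - 4)*(a + 4)*(a)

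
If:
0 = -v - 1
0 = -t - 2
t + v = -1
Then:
No Solution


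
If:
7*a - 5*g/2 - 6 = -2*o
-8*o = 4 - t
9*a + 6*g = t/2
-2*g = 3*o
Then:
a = 358/571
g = -240/571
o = 160/571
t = 3564/571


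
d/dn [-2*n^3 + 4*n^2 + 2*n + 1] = -6*n^2 + 8*n + 2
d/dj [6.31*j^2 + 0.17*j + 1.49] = 12.62*j + 0.17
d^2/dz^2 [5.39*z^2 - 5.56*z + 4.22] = 10.7800000000000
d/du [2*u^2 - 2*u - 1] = 4*u - 2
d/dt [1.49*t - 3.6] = 1.49000000000000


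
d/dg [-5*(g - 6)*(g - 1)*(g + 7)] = 215 - 15*g^2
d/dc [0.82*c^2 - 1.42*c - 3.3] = 1.64*c - 1.42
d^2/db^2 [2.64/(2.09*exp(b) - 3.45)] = (11.531784*exp(b) + 19.03572)*exp(b)/(2.09*exp(b) - 3.45)^3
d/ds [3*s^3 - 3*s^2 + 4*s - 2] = 9*s^2 - 6*s + 4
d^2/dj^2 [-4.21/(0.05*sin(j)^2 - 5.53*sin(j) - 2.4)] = (-0.0421*sin(j)^4 + 3.492195*sin(j)^3 - 130.703239*sin(j)^2 + 48.89073*sin(j) + 258.501578)/(-0.05*sin(j)^2 + 5.53*sin(j) + 2.4)^3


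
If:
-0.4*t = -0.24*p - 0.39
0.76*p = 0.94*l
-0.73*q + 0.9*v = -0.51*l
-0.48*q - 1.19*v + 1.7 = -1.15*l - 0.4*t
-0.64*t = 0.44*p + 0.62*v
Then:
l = -0.96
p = -1.19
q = 0.04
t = 0.26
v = 0.57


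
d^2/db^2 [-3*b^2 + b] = -6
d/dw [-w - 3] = -1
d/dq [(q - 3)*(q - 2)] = 2*q - 5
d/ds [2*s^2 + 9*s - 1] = 4*s + 9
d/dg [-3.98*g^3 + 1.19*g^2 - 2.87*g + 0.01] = -11.94*g^2 + 2.38*g - 2.87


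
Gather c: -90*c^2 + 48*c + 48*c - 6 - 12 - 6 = -90*c^2 + 96*c - 24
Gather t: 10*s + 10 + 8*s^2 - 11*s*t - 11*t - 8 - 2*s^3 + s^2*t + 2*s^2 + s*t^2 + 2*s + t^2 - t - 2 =-2*s^3 + 10*s^2 + 12*s + t^2*(s + 1) + t*(s^2 - 11*s - 12)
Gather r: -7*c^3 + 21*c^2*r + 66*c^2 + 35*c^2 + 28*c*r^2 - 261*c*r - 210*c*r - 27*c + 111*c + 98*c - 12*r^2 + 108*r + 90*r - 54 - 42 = -7*c^3 + 101*c^2 + 182*c + r^2*(28*c - 12) + r*(21*c^2 - 471*c + 198) - 96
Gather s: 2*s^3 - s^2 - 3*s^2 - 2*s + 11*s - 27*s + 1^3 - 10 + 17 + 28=2*s^3 - 4*s^2 - 18*s + 36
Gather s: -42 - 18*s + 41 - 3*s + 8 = 7 - 21*s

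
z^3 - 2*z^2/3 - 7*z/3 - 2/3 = (z - 2)*(z + 1/3)*(z + 1)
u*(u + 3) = u^2 + 3*u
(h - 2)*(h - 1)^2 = h^3 - 4*h^2 + 5*h - 2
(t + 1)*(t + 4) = t^2 + 5*t + 4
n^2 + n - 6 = (n - 2)*(n + 3)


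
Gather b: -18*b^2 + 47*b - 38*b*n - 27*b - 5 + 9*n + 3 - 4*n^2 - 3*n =-18*b^2 + b*(20 - 38*n) - 4*n^2 + 6*n - 2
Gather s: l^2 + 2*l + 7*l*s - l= l^2 + 7*l*s + l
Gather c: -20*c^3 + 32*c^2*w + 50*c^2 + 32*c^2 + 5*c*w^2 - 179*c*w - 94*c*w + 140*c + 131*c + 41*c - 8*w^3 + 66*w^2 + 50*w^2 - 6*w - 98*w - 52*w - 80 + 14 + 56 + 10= -20*c^3 + c^2*(32*w + 82) + c*(5*w^2 - 273*w + 312) - 8*w^3 + 116*w^2 - 156*w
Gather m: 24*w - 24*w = 0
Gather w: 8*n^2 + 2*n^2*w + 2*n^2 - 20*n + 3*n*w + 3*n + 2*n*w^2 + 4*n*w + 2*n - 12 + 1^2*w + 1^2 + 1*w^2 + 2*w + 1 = 10*n^2 - 15*n + w^2*(2*n + 1) + w*(2*n^2 + 7*n + 3) - 10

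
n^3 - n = n*(n - 1)*(n + 1)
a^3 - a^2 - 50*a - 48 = (a - 8)*(a + 1)*(a + 6)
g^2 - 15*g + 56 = (g - 8)*(g - 7)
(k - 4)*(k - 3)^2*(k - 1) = k^4 - 11*k^3 + 43*k^2 - 69*k + 36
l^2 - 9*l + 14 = (l - 7)*(l - 2)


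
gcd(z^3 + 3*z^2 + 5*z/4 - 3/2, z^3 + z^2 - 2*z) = z + 2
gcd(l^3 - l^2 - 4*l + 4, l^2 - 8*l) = 1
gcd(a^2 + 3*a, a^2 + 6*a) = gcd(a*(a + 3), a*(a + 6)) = a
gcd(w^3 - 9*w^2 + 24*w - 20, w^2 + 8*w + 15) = 1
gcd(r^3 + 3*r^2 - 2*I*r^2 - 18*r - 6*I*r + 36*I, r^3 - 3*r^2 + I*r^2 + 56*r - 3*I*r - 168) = r - 3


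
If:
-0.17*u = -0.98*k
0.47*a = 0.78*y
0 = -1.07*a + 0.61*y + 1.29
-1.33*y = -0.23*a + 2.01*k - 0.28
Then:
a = 1.84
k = -0.38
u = -2.21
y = 1.11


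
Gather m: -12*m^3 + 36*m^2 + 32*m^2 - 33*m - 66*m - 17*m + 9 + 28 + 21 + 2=-12*m^3 + 68*m^2 - 116*m + 60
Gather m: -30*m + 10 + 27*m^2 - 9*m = 27*m^2 - 39*m + 10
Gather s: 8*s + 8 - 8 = 8*s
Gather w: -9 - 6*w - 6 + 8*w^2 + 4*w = 8*w^2 - 2*w - 15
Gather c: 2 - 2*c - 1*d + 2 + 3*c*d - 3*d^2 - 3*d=c*(3*d - 2) - 3*d^2 - 4*d + 4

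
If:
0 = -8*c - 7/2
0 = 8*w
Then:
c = -7/16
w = 0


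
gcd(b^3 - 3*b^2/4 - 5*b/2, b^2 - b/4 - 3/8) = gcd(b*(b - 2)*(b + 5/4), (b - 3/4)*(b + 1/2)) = 1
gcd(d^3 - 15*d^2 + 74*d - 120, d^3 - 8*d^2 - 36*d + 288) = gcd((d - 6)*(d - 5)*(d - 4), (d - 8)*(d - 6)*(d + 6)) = d - 6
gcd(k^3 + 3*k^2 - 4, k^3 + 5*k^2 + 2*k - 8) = k^2 + k - 2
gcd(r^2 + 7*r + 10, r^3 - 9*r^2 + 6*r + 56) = r + 2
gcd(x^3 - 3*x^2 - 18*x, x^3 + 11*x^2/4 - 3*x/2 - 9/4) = x + 3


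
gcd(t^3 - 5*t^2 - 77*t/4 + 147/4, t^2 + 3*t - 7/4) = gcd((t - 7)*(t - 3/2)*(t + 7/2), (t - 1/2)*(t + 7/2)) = t + 7/2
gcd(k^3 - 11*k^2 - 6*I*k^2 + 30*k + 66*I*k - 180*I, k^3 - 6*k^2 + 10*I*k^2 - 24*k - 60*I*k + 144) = k - 6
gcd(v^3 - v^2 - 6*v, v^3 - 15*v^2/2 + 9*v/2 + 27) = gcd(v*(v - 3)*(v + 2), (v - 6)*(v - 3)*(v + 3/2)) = v - 3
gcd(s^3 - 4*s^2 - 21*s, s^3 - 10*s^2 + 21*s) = s^2 - 7*s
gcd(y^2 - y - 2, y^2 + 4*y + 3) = y + 1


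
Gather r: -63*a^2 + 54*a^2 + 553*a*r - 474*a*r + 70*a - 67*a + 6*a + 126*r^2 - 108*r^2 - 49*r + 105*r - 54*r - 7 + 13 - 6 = -9*a^2 + 9*a + 18*r^2 + r*(79*a + 2)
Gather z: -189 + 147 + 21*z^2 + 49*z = 21*z^2 + 49*z - 42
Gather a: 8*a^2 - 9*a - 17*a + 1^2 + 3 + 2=8*a^2 - 26*a + 6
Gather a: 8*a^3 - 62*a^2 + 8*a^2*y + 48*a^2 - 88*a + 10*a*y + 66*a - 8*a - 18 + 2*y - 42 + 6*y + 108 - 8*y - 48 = 8*a^3 + a^2*(8*y - 14) + a*(10*y - 30)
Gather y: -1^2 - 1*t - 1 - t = -2*t - 2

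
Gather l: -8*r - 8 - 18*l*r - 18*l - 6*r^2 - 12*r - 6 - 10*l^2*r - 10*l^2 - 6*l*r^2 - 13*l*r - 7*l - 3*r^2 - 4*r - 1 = l^2*(-10*r - 10) + l*(-6*r^2 - 31*r - 25) - 9*r^2 - 24*r - 15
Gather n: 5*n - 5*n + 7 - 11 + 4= 0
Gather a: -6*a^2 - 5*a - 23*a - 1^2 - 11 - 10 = -6*a^2 - 28*a - 22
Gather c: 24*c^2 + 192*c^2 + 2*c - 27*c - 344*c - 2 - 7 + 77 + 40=216*c^2 - 369*c + 108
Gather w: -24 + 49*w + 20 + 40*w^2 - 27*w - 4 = 40*w^2 + 22*w - 8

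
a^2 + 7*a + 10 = (a + 2)*(a + 5)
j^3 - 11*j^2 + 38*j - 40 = (j - 5)*(j - 4)*(j - 2)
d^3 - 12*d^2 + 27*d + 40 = (d - 8)*(d - 5)*(d + 1)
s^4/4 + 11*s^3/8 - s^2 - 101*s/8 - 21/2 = (s/4 + 1)*(s - 3)*(s + 1)*(s + 7/2)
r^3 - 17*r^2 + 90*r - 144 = (r - 8)*(r - 6)*(r - 3)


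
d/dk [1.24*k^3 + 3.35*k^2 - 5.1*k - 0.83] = 3.72*k^2 + 6.7*k - 5.1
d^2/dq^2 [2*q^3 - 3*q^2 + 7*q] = 12*q - 6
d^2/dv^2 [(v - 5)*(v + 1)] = 2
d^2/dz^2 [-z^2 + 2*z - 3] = -2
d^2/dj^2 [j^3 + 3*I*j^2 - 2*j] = 6*j + 6*I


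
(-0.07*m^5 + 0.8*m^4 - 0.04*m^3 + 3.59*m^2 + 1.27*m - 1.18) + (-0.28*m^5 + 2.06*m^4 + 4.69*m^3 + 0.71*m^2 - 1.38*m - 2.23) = -0.35*m^5 + 2.86*m^4 + 4.65*m^3 + 4.3*m^2 - 0.11*m - 3.41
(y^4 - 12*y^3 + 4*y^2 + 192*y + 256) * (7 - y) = -y^5 + 19*y^4 - 88*y^3 - 164*y^2 + 1088*y + 1792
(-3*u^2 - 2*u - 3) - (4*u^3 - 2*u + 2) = -4*u^3 - 3*u^2 - 5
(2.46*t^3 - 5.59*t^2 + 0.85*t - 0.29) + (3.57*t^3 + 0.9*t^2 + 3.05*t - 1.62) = 6.03*t^3 - 4.69*t^2 + 3.9*t - 1.91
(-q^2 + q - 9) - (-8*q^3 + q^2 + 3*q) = 8*q^3 - 2*q^2 - 2*q - 9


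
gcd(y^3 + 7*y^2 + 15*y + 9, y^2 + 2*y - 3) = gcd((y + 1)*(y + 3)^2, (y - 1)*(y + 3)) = y + 3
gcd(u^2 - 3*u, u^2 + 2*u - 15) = u - 3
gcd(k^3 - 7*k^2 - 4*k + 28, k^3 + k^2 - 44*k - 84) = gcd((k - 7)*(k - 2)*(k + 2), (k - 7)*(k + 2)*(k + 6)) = k^2 - 5*k - 14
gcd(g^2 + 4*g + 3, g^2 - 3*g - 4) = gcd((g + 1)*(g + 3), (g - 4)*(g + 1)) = g + 1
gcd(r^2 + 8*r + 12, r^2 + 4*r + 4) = r + 2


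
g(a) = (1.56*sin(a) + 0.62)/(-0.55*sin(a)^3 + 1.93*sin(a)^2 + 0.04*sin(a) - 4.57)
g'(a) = (1.56*sin(a) + 0.62)*(1.65*sin(a)^2*cos(a) - 3.86*sin(a)*cos(a) - 0.04*cos(a))/(-0.55*sin(a)^3 + 1.93*sin(a)^2 + 0.04*sin(a) - 4.57)^2 + 1.56*cos(a)/(-0.55*sin(a)^3 + 1.93*sin(a)^2 + 0.04*sin(a) - 4.57)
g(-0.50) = 0.03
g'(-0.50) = -0.35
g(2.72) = -0.29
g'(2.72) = 0.42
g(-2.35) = 0.14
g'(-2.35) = 0.42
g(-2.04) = 0.29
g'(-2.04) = 0.49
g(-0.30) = -0.04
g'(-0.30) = -0.33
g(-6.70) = 0.00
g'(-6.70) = -0.34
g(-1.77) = 0.41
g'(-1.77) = 0.33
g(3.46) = -0.03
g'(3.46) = 0.33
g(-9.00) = 0.01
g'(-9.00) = 0.34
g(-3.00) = -0.09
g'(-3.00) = 0.33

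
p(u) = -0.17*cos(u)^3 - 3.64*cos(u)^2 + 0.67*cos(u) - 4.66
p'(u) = 0.51*sin(u)*cos(u)^2 + 7.28*sin(u)*cos(u) - 0.67*sin(u)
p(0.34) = -7.41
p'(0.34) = 2.22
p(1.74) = -4.88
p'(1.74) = -1.85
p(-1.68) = -4.78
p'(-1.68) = 1.45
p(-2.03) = -5.66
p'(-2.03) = 3.40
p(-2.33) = -6.79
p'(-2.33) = 3.95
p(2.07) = -5.80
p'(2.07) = -3.55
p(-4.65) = -4.72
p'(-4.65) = -1.12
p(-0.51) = -6.96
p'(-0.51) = -2.96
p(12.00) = -6.79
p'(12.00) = -3.13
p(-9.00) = -8.16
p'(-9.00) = 2.84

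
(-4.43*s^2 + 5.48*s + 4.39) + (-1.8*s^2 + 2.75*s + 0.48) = -6.23*s^2 + 8.23*s + 4.87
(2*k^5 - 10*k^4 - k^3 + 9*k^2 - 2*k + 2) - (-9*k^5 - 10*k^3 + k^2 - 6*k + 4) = 11*k^5 - 10*k^4 + 9*k^3 + 8*k^2 + 4*k - 2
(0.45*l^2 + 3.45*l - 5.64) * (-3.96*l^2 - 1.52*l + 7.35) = -1.782*l^4 - 14.346*l^3 + 20.3979*l^2 + 33.9303*l - 41.454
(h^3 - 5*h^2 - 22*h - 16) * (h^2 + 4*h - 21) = h^5 - h^4 - 63*h^3 + h^2 + 398*h + 336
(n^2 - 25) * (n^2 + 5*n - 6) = n^4 + 5*n^3 - 31*n^2 - 125*n + 150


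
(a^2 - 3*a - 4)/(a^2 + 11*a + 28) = (a^2 - 3*a - 4)/(a^2 + 11*a + 28)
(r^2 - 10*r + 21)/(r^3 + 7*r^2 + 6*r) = (r^2 - 10*r + 21)/(r*(r^2 + 7*r + 6))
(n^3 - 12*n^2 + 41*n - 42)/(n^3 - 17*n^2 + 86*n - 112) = (n - 3)/(n - 8)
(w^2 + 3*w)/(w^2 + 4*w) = (w + 3)/(w + 4)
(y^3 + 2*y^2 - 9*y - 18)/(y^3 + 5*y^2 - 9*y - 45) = (y + 2)/(y + 5)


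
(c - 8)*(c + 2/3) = c^2 - 22*c/3 - 16/3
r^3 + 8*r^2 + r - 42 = (r - 2)*(r + 3)*(r + 7)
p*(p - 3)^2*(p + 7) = p^4 + p^3 - 33*p^2 + 63*p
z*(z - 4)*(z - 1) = z^3 - 5*z^2 + 4*z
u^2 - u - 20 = (u - 5)*(u + 4)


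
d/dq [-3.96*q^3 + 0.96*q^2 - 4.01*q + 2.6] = -11.88*q^2 + 1.92*q - 4.01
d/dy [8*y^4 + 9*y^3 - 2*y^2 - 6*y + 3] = 32*y^3 + 27*y^2 - 4*y - 6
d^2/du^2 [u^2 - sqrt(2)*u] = 2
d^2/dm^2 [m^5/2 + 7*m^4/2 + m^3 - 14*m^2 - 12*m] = 10*m^3 + 42*m^2 + 6*m - 28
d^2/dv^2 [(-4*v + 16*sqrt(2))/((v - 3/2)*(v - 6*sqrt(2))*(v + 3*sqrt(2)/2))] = 192*(-4*v^5 + 6*v^4 + 50*sqrt(2)*v^4 - 465*v^3 - 73*sqrt(2)*v^3 + 396*sqrt(2)*v^2 + 864*v^2 - 1458*sqrt(2)*v + 2106*v - 1944 + 2673*sqrt(2))/(32*v^9 - 432*sqrt(2)*v^8 - 144*v^8 + 2376*v^7 + 1944*sqrt(2)*v^7 - 9828*v^6 + 6804*sqrt(2)*v^6 - 42282*sqrt(2)*v^5 - 24300*v^5 - 74358*sqrt(2)*v^4 + 167670*v^4 - 449064*v^3 + 597051*sqrt(2)*v^3 - 944784*sqrt(2)*v^2 + 971028*v^2 - 1259712*v + 472392*sqrt(2)*v + 629856)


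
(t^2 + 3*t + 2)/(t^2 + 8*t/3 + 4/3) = 3*(t + 1)/(3*t + 2)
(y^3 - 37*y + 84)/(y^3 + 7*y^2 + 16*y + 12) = (y^3 - 37*y + 84)/(y^3 + 7*y^2 + 16*y + 12)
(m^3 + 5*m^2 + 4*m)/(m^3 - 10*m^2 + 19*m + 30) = m*(m + 4)/(m^2 - 11*m + 30)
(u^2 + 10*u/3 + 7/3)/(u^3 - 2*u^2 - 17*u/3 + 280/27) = 9*(u + 1)/(9*u^2 - 39*u + 40)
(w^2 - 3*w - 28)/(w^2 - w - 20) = (w - 7)/(w - 5)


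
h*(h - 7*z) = h^2 - 7*h*z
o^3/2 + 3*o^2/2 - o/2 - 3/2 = (o/2 + 1/2)*(o - 1)*(o + 3)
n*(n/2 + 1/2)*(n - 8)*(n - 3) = n^4/2 - 5*n^3 + 13*n^2/2 + 12*n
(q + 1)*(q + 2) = q^2 + 3*q + 2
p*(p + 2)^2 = p^3 + 4*p^2 + 4*p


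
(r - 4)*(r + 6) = r^2 + 2*r - 24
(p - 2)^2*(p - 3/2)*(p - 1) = p^4 - 13*p^3/2 + 31*p^2/2 - 16*p + 6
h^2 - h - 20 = (h - 5)*(h + 4)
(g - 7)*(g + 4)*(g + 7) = g^3 + 4*g^2 - 49*g - 196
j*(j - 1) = j^2 - j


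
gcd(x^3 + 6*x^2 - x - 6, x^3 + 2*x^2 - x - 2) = x^2 - 1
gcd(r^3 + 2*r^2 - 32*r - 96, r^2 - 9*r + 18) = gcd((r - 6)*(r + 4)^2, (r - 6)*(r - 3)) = r - 6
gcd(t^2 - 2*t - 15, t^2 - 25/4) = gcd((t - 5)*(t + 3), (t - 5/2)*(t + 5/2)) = 1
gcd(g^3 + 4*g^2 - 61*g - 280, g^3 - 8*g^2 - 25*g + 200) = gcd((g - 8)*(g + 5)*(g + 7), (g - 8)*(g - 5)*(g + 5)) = g^2 - 3*g - 40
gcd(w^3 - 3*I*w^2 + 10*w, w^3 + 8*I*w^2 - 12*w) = w^2 + 2*I*w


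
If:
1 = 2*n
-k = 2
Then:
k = -2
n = 1/2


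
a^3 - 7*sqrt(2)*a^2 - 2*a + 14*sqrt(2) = (a - 7*sqrt(2))*(a - sqrt(2))*(a + sqrt(2))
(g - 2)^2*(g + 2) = g^3 - 2*g^2 - 4*g + 8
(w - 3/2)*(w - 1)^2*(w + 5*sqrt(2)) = w^4 - 7*w^3/2 + 5*sqrt(2)*w^3 - 35*sqrt(2)*w^2/2 + 4*w^2 - 3*w/2 + 20*sqrt(2)*w - 15*sqrt(2)/2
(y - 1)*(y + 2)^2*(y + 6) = y^4 + 9*y^3 + 18*y^2 - 4*y - 24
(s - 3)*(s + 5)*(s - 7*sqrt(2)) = s^3 - 7*sqrt(2)*s^2 + 2*s^2 - 14*sqrt(2)*s - 15*s + 105*sqrt(2)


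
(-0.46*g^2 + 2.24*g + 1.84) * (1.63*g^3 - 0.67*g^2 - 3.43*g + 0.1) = -0.7498*g^5 + 3.9594*g^4 + 3.0762*g^3 - 8.962*g^2 - 6.0872*g + 0.184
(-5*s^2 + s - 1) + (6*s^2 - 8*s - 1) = s^2 - 7*s - 2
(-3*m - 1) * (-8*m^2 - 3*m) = 24*m^3 + 17*m^2 + 3*m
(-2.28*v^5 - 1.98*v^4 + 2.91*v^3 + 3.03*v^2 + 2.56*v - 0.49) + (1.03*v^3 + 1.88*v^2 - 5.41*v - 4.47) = -2.28*v^5 - 1.98*v^4 + 3.94*v^3 + 4.91*v^2 - 2.85*v - 4.96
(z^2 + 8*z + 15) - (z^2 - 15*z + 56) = 23*z - 41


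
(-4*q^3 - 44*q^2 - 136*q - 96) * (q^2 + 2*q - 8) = -4*q^5 - 52*q^4 - 192*q^3 - 16*q^2 + 896*q + 768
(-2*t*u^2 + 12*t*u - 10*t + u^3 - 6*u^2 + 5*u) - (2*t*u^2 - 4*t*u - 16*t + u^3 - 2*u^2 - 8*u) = -4*t*u^2 + 16*t*u + 6*t - 4*u^2 + 13*u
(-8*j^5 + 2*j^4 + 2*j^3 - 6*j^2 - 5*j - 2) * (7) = -56*j^5 + 14*j^4 + 14*j^3 - 42*j^2 - 35*j - 14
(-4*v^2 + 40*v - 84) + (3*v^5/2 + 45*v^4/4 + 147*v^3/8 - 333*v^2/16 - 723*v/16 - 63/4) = 3*v^5/2 + 45*v^4/4 + 147*v^3/8 - 397*v^2/16 - 83*v/16 - 399/4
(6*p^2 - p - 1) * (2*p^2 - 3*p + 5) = 12*p^4 - 20*p^3 + 31*p^2 - 2*p - 5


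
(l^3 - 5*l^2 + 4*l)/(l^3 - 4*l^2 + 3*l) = (l - 4)/(l - 3)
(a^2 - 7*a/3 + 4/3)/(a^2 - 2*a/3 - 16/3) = (-3*a^2 + 7*a - 4)/(-3*a^2 + 2*a + 16)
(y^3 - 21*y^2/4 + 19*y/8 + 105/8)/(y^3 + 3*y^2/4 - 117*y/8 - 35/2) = (2*y^2 - 13*y + 21)/(2*y^2 - y - 28)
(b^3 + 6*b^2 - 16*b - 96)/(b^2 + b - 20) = (b^2 + 10*b + 24)/(b + 5)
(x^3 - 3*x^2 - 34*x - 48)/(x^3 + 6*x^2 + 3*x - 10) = (x^2 - 5*x - 24)/(x^2 + 4*x - 5)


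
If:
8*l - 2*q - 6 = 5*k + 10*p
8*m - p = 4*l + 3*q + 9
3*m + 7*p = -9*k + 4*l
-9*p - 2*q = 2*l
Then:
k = 156*q/2567 - 348/2567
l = 41*q/5134 + 2673/5134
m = 53*q/151 + 207/151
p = -575*q/2567 - 297/2567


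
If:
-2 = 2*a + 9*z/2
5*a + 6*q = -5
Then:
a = -9*z/4 - 1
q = 15*z/8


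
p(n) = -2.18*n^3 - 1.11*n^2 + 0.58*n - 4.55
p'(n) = -6.54*n^2 - 2.22*n + 0.58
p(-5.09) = 251.22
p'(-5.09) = -157.56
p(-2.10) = 9.53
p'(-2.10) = -23.60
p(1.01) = -7.34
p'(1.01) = -8.33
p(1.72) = -17.93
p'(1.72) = -22.59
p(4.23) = -186.96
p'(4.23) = -125.83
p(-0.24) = -4.72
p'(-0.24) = 0.74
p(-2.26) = 13.63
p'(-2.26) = -27.81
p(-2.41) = 18.12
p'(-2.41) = -32.05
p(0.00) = -4.55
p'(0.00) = 0.58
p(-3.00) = 42.58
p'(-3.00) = -51.62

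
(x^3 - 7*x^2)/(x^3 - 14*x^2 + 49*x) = x/(x - 7)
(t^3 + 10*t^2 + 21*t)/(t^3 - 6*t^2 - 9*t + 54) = t*(t + 7)/(t^2 - 9*t + 18)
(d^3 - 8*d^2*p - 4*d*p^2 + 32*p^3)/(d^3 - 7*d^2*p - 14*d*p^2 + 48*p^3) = (d + 2*p)/(d + 3*p)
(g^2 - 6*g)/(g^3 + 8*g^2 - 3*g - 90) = g*(g - 6)/(g^3 + 8*g^2 - 3*g - 90)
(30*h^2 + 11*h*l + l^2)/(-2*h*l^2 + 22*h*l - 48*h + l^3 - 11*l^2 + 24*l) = (-30*h^2 - 11*h*l - l^2)/(2*h*l^2 - 22*h*l + 48*h - l^3 + 11*l^2 - 24*l)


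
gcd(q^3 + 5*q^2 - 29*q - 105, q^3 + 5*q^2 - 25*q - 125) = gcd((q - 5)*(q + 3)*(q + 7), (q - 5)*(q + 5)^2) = q - 5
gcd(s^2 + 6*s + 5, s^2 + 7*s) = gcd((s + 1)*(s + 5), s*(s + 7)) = 1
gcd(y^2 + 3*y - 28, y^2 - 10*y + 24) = y - 4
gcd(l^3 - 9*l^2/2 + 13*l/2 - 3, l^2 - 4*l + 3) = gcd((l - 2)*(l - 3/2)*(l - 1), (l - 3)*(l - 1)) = l - 1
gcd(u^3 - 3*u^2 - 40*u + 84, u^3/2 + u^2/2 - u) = 1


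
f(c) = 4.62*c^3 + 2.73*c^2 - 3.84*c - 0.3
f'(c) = 13.86*c^2 + 5.46*c - 3.84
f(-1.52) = -4.38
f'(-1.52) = 19.88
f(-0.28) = 0.89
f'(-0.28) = -4.28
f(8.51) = 3012.01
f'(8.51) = 1046.37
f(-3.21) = -112.66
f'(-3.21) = 121.45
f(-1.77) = -10.57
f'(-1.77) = 29.92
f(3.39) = 198.04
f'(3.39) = 173.95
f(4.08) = 343.26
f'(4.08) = 249.16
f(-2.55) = -49.36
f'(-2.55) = 72.36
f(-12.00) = -7544.46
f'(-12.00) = 1926.48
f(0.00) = -0.30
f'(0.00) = -3.84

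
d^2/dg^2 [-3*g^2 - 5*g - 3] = -6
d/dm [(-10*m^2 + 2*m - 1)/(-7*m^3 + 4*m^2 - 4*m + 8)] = (-70*m^4 + 28*m^3 + 11*m^2 - 152*m + 12)/(49*m^6 - 56*m^5 + 72*m^4 - 144*m^3 + 80*m^2 - 64*m + 64)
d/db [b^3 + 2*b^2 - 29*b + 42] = 3*b^2 + 4*b - 29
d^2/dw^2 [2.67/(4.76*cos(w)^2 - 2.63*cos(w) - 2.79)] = (241.983168*(1 - cos(w)^2)^2 - 100.275588*cos(w)^3 + 281.294379*cos(w)^2 + 180.959517*cos(w) - 349.83675)/(-4.76*cos(w)^2 + 2.63*cos(w) + 2.79)^3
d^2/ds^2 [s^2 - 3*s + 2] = 2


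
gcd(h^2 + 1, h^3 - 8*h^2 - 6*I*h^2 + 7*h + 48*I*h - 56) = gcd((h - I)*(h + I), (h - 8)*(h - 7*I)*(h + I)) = h + I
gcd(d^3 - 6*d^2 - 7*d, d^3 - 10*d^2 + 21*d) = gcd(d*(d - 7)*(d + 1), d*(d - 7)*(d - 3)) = d^2 - 7*d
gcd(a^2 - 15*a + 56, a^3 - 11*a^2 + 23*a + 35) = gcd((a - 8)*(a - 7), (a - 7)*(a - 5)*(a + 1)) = a - 7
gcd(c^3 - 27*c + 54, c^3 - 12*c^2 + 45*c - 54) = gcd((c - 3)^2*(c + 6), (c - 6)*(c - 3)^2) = c^2 - 6*c + 9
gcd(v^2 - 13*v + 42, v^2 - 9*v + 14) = v - 7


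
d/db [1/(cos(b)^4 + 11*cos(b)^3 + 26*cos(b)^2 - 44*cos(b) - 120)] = (4*cos(b)^3 + 33*cos(b)^2 + 52*cos(b) - 44)*sin(b)/(cos(b)^4 + 11*cos(b)^3 + 26*cos(b)^2 - 44*cos(b) - 120)^2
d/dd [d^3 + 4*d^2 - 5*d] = 3*d^2 + 8*d - 5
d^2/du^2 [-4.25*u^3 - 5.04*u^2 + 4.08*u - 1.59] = -25.5*u - 10.08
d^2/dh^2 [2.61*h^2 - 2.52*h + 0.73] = 5.22000000000000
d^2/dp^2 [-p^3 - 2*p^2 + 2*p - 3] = -6*p - 4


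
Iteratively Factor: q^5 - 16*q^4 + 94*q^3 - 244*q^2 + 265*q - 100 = (q - 5)*(q^4 - 11*q^3 + 39*q^2 - 49*q + 20) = (q - 5)*(q - 1)*(q^3 - 10*q^2 + 29*q - 20) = (q - 5)*(q - 4)*(q - 1)*(q^2 - 6*q + 5) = (q - 5)^2*(q - 4)*(q - 1)*(q - 1)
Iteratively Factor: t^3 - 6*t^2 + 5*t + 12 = (t - 3)*(t^2 - 3*t - 4) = (t - 4)*(t - 3)*(t + 1)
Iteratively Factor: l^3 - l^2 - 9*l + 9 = (l - 1)*(l^2 - 9) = (l - 3)*(l - 1)*(l + 3)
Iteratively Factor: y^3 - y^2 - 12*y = (y)*(y^2 - y - 12) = y*(y + 3)*(y - 4)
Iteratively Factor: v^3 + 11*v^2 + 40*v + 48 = (v + 4)*(v^2 + 7*v + 12) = (v + 4)^2*(v + 3)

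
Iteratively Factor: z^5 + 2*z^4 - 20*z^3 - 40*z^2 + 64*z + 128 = (z + 2)*(z^4 - 20*z^2 + 64) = (z - 2)*(z + 2)*(z^3 + 2*z^2 - 16*z - 32) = (z - 2)*(z + 2)^2*(z^2 - 16) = (z - 2)*(z + 2)^2*(z + 4)*(z - 4)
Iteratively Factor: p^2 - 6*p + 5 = (p - 1)*(p - 5)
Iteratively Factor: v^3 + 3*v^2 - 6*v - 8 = (v + 4)*(v^2 - v - 2) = (v - 2)*(v + 4)*(v + 1)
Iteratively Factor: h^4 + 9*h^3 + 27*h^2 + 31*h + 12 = (h + 3)*(h^3 + 6*h^2 + 9*h + 4) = (h + 1)*(h + 3)*(h^2 + 5*h + 4) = (h + 1)^2*(h + 3)*(h + 4)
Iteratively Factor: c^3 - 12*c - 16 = (c + 2)*(c^2 - 2*c - 8) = (c - 4)*(c + 2)*(c + 2)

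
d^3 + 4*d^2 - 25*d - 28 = (d - 4)*(d + 1)*(d + 7)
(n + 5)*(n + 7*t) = n^2 + 7*n*t + 5*n + 35*t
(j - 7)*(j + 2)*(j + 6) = j^3 + j^2 - 44*j - 84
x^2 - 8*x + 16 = (x - 4)^2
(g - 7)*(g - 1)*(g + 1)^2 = g^4 - 6*g^3 - 8*g^2 + 6*g + 7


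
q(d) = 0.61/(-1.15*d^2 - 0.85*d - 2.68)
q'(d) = 0.61*(2.3*d + 0.85)/(-1.15*d^2 - 0.85*d - 2.68)^2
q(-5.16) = -0.02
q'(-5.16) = -0.01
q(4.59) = -0.02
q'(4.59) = 0.01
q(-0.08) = -0.23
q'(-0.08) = 0.06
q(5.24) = -0.02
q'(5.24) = 0.01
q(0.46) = -0.18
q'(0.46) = 0.11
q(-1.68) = -0.14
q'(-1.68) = -0.09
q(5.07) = -0.02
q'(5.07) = 0.01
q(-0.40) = -0.24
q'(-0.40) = -0.01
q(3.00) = -0.04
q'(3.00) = 0.02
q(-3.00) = -0.06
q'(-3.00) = -0.03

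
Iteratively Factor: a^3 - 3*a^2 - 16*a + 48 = (a + 4)*(a^2 - 7*a + 12) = (a - 3)*(a + 4)*(a - 4)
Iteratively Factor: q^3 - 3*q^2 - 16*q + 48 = (q + 4)*(q^2 - 7*q + 12) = (q - 3)*(q + 4)*(q - 4)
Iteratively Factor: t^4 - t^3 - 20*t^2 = (t - 5)*(t^3 + 4*t^2) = t*(t - 5)*(t^2 + 4*t) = t^2*(t - 5)*(t + 4)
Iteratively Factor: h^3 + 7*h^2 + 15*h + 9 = (h + 1)*(h^2 + 6*h + 9) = (h + 1)*(h + 3)*(h + 3)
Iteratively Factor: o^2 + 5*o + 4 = (o + 1)*(o + 4)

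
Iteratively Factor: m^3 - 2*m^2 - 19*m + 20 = (m - 5)*(m^2 + 3*m - 4) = (m - 5)*(m - 1)*(m + 4)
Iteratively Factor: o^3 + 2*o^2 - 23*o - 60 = (o - 5)*(o^2 + 7*o + 12) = (o - 5)*(o + 3)*(o + 4)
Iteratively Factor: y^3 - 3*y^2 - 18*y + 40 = (y - 5)*(y^2 + 2*y - 8) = (y - 5)*(y - 2)*(y + 4)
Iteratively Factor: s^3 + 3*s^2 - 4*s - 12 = (s + 3)*(s^2 - 4) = (s + 2)*(s + 3)*(s - 2)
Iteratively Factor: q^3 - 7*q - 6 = (q + 1)*(q^2 - q - 6) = (q - 3)*(q + 1)*(q + 2)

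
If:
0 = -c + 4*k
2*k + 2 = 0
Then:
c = -4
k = -1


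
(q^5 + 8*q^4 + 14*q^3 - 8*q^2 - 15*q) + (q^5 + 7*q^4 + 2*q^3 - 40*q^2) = 2*q^5 + 15*q^4 + 16*q^3 - 48*q^2 - 15*q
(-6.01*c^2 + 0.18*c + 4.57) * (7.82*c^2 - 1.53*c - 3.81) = -46.9982*c^4 + 10.6029*c^3 + 58.3601*c^2 - 7.6779*c - 17.4117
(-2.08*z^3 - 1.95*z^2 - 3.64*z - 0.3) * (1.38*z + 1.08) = -2.8704*z^4 - 4.9374*z^3 - 7.1292*z^2 - 4.3452*z - 0.324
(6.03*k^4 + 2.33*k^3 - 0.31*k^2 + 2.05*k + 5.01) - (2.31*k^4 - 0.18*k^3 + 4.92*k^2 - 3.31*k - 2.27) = 3.72*k^4 + 2.51*k^3 - 5.23*k^2 + 5.36*k + 7.28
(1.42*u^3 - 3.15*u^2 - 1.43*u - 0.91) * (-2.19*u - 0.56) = -3.1098*u^4 + 6.1033*u^3 + 4.8957*u^2 + 2.7937*u + 0.5096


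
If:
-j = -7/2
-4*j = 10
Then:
No Solution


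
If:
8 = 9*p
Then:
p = 8/9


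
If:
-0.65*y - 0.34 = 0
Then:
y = -0.52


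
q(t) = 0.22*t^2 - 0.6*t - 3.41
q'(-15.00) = -7.20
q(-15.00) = 55.09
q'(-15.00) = -7.20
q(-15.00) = 55.09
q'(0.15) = -0.53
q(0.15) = -3.50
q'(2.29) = 0.41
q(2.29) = -3.63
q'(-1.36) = -1.20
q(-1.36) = -2.19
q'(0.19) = -0.52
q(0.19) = -3.52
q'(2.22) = 0.38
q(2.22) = -3.66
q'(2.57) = 0.53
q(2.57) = -3.50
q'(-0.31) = -0.74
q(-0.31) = -3.20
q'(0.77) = -0.26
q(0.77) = -3.74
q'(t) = 0.44*t - 0.6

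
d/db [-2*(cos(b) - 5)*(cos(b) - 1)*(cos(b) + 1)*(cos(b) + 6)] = 2*(4*cos(b)^3 + 3*cos(b)^2 - 62*cos(b) - 1)*sin(b)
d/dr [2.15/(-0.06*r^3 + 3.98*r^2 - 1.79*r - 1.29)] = (0.387*r^2 - 17.114*r + 3.8485)/(0.06*r^3 - 3.98*r^2 + 1.79*r + 1.29)^2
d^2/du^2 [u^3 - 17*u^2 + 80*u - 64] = 6*u - 34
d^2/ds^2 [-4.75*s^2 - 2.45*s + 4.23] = -9.50000000000000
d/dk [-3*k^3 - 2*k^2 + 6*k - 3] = -9*k^2 - 4*k + 6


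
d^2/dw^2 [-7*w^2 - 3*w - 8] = -14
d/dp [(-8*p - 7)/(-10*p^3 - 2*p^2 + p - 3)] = (80*p^3 + 16*p^2 - 8*p - (8*p + 7)*(30*p^2 + 4*p - 1) + 24)/(10*p^3 + 2*p^2 - p + 3)^2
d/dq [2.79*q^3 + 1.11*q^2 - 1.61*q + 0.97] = 8.37*q^2 + 2.22*q - 1.61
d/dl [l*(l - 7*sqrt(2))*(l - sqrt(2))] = 3*l^2 - 16*sqrt(2)*l + 14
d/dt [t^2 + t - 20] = 2*t + 1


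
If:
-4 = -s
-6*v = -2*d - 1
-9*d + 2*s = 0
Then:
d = 8/9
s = 4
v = 25/54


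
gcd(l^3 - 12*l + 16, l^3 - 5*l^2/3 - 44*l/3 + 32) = l + 4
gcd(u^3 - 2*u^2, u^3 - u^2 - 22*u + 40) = u - 2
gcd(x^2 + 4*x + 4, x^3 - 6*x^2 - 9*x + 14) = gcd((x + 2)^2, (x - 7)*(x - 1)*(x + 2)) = x + 2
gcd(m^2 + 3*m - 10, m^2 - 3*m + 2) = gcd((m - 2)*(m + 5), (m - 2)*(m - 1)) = m - 2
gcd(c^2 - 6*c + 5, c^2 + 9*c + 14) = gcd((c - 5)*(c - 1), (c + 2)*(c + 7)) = 1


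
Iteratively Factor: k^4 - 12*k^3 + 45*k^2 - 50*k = (k - 2)*(k^3 - 10*k^2 + 25*k) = (k - 5)*(k - 2)*(k^2 - 5*k) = k*(k - 5)*(k - 2)*(k - 5)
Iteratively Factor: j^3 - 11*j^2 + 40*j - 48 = (j - 4)*(j^2 - 7*j + 12) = (j - 4)*(j - 3)*(j - 4)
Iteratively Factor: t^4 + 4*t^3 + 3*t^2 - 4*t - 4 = (t + 2)*(t^3 + 2*t^2 - t - 2) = (t + 1)*(t + 2)*(t^2 + t - 2) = (t - 1)*(t + 1)*(t + 2)*(t + 2)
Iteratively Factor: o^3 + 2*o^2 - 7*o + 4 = (o - 1)*(o^2 + 3*o - 4) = (o - 1)*(o + 4)*(o - 1)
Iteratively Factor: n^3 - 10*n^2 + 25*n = (n - 5)*(n^2 - 5*n) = n*(n - 5)*(n - 5)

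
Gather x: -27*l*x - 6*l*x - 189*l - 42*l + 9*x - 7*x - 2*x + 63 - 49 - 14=-33*l*x - 231*l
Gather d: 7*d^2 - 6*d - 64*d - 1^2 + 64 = 7*d^2 - 70*d + 63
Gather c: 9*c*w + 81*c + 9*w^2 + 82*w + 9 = c*(9*w + 81) + 9*w^2 + 82*w + 9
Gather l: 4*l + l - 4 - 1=5*l - 5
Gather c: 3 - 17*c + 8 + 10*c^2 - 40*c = 10*c^2 - 57*c + 11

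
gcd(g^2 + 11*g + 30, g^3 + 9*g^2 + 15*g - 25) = g + 5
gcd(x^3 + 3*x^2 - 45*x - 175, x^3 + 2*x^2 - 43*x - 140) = x^2 - 2*x - 35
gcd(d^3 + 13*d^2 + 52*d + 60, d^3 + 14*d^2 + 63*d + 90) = d^2 + 11*d + 30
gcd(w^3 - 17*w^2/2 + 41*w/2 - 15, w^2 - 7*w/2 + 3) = w^2 - 7*w/2 + 3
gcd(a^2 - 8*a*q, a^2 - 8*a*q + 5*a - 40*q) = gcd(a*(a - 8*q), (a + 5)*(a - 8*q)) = -a + 8*q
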